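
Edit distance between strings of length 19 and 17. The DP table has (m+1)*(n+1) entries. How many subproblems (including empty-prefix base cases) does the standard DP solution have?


The table includes base cases (empty prefixes).
Rows: (m+1) = 20
Columns: (n+1) = 18
Total = 20 * 18 = 360


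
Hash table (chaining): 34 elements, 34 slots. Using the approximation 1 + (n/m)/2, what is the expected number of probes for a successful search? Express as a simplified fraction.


Computing expected probes:
alpha = 34/34
= 1 + alpha/2
= 1 + 34/(2*34)
= (2*34 + 34) / (2*34)
= 102/68 = 3/2


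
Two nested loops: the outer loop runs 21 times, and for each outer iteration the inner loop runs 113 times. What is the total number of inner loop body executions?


Outer loop: 21 iterations
Inner loop: 113 iterations per outer iteration
Total = 21 * 113 = 2373


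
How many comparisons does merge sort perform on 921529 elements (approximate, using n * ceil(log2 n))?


Recursion depth: ceil(log2(921529)) = 20
Each recursion level merges n = 921529 elements
Total = 921529 * 20 = 18430580


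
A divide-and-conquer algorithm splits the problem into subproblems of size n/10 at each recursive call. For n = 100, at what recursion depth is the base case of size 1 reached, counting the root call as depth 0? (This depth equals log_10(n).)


At each depth, the problem size is divided by 10:
  Depth 0: problem size = 100
  Depth 1: problem size = 10
  Depth 2: problem size = 1 (base case)
The base case is reached at depth log_10(100) = 2 (the tree has 3 levels counting depth 0, but the depth asked for is 2).
Recursion depth = 2


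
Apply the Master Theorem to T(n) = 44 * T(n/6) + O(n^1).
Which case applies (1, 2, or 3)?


The Master Theorem: T(n) = a*T(n/b) + O(n^c)
  a = 44, b = 6, c = 1
log_b(a) = log_6(44) ~ 2.112
Compare b^c with a: 6^1 = 6 < 44, so c < log_b(a).
Since c < log_b(a), Case 1 applies.
T(n) = O(n^(log_6 44)) ~ O(n^2.112)
Master Theorem case = 1


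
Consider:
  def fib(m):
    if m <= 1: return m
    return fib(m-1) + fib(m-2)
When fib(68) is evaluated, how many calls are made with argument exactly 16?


Let N(m) = number of times fib(m) is called while evaluating fib(68).
N(68) = 1 (the initial call).
N(67) = 1 (only fib(68) calls it).
For 1 <= m <= 66: fib(m) is called by fib(m+1) and fib(m+2), so
  N(m) = N(m+1) + N(m+2).
fib(0) is called only by fib(2), so N(0) = N(2).
Walk down from m=68:
  N(68)=1, N(67)=1, N(66)=2, N(65)=3, N(64)=5, N(63)=8, N(62)=13, N(61)=21, N(60)=34, N(59)=55, N(58)=89, N(57)=144, N(56)=233, N(55)=377, N(54)=610, N(53)=987, N(52)=1597, N(51)=2584, N(50)=4181, N(49)=6765, N(48)=10946, N(47)=17711, N(46)=28657, N(45)=46368, N(44)=75025, N(43)=121393, N(42)=196418, N(41)=317811, N(40)=514229, N(39)=832040, N(38)=1346269, N(37)=2178309, N(36)=3524578, N(35)=5702887, N(34)=9227465, N(33)=14930352, N(32)=24157817, N(31)=39088169, N(30)=63245986, N(29)=102334155, N(28)=165580141, N(27)=267914296, N(26)=433494437, N(25)=701408733, N(24)=1134903170, N(23)=1836311903, N(22)=2971215073, N(21)=4807526976, N(20)=7778742049, N(19)=12586269025, N(18)=20365011074, N(17)=32951280099, N(16)=53316291173
N(16) = 53316291173


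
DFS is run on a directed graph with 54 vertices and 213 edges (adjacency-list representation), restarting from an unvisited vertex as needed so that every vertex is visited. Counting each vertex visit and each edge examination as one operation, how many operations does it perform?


A full DFS traversal processes each vertex exactly once (push/pop on stack).
Each directed edge is examined once.
V = 54, E = 213
V + E = 267


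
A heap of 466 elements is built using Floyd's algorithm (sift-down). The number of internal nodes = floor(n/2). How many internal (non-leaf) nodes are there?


Leaf nodes occupy roughly half the array.
Sift-down is called for each internal node, starting from the last one.
Internal nodes = floor(n/2) = floor(466/2) = 233


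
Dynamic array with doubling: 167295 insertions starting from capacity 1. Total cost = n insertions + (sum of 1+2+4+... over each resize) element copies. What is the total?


n = 167295
Insertion costs: 167295
Resizes copy 1, 2, 4, ... up to the largest power of 2 that is <= n-1 = 167294, i.e. 131072.
Copy costs = 1 + 2 + 4 + 8 + 16 + 32 + 64 + 128 + 256 + 512 + 1024 + 2048 + 4096 + 8192 + 16384 + 32768 + 65536 + 131072 = 262143
Total = 167295 + 262143 = 429438


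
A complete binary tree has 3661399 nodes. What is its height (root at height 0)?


In a complete binary tree, level k holds nodes 2^k .. 2^(k+1)-1 (1-indexed).
Height = floor(log2(n)) = floor(log2(3661399)) = 21
Check: 2^21 = 2097152 <= 3661399 < 4194304 = 2^22


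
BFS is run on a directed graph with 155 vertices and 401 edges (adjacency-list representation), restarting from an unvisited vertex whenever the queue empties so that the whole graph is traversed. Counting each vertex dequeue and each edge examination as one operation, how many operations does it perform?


A full BFS traversal dequeues each vertex exactly once and examines each directed edge exactly once.
V = 155 (vertex processing cost)
E = 401 (edge examination cost)
Total operations proportional to V + E = 155 + 401 = 556


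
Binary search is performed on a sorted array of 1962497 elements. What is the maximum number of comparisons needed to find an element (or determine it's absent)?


Binary search halves the search space each comparison:
  Step 1: search space = 1962497 -> 981248
  Step 2: search space = 981248 -> 490624
  Step 3: search space = 490624 -> 245312
  Step 4: search space = 245312 -> 122656
  Step 5: search space = 122656 -> 61328
  Step 6: search space = 61328 -> 30664
  Step 7: search space = 30664 -> 15332
  Step 8: search space = 15332 -> 7666
  Step 9: search space = 7666 -> 3833
  Step 10: search space = 3833 -> 1916
  Step 11: search space = 1916 -> 958
  Step 12: search space = 958 -> 479
  Step 13: search space = 479 -> 239
  Step 14: search space = 239 -> 119
  Step 15: search space = 119 -> 59
  Step 16: search space = 59 -> 29
  Step 17: search space = 29 -> 14
  Step 18: search space = 14 -> 7
  Step 19: search space = 7 -> 3
  Step 20: search space = 3 -> 1
  Step 21: search space = 1 (final check)
Maximum comparisons = floor(log2(1962497)) + 1 = 20 + 1 = 21


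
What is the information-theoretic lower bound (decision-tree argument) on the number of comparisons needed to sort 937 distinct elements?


A binary decision tree of height h has at most 2^h leaves and needs at least n! of them, so h >= ceil(log2(n!)).
937! is far too large to multiply out, so use Stirling's series:
  ln(n!) ~ n ln n - n + (1/2) ln(2 pi n) + 1/(12n)  (error below 1/(360 n^3), negligible here)
  ln(937) = 6.8426833
  n ln n = 937 * 6.8426833 = 6411.5943
  (1/2) ln(2 pi * 937) = (1/2) ln(5887.3446) = 4.3403
  1/(12*937) = 0.0001
  ln(937!) ~ 6411.5943 - 937 + 4.3403 + 0.0001 = 5478.9347
Convert to base 2: log2(937!) = 5478.9347 / ln 2 = 5478.9347 / 0.69314718 = 7904.4319
ceil(7904.4319) = 7905


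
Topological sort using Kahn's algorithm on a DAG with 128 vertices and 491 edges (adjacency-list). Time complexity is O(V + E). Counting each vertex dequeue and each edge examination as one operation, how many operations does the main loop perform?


Kahn's algorithm:
  1. Compute in-degrees: O(V + E)
  2. Process queue: each vertex dequeued once (O(V))
     each edge examined once (O(E))
Total = V + E = 128 + 491 = 619


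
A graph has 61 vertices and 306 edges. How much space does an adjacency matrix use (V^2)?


Adjacency matrix: V x V grid of entries
Space = V^2 = 61^2 = 61 * 61 = 3721


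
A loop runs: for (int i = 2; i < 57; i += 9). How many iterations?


Loop starts at i = 2, increments by 9, stops when i >= 57.
Number of iterations = ceil((57 - 2) / 9)
= ceil(55 / 9)
= 7


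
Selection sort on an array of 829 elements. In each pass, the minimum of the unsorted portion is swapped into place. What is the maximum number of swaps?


Selection sort performs one swap per pass:
  Pass 1: find min in positions 0 to 828, swap with position 0
  Pass 2: find min in positions 1 to 828, swap with position 1
  Pass 3: find min in positions 2 to 828, swap with position 2
  Pass 4: find min in positions 3 to 828, swap with position 3
  Pass 5: find min in positions 4 to 828, swap with position 4
  ... (823 more passes)
Total passes (and swaps) = n - 1 = 829 - 1 = 828


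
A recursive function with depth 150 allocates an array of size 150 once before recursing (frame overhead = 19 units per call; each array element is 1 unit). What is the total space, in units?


Array allocation: 150 units (allocated once)
Stack frames: 150 deep * 19 per frame = 2850 units
Total = 150 + 2850 = 3000


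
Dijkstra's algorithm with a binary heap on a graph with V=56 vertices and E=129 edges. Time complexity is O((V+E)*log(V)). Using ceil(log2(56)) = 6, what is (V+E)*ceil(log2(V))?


Dijkstra with a binary heap: each vertex is extracted once, each edge may relax once.
Each heap operation costs O(log V).
V + E = 56 + 129 = 185
ceil(log2(56)) = 6 (since 2^5 = 32 < 56 <= 64 = 2^6)
Total heap work = (V+E) * ceil(log2(V)) = 185 * 6 = 1110


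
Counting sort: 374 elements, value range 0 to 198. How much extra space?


n = 374 (output array)
k = 199 (count array for 199 distinct values)
Extra space = 374 + 199 = 573


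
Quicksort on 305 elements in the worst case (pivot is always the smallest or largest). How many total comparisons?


In the worst case, each partition step picks the worst pivot:
  Partition 1: 304 comparisons (n-1 elements to compare)
  Partition 2: 303 comparisons
  Partition 3: 302 comparisons
  Partition 4: 301 comparisons
  Partition 5: 300 comparisons
  ...
  Last partition: 0 comparisons
Total = (n-1) + (n-2) + ... + 1 + 0 = n*(n-1)/2
= 305*304/2 = 46360


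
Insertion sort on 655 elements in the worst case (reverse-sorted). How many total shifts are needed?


In the worst case (reverse-sorted), each element shifts past all previous:
  Element 1: 1 shifts
  Element 2: 2 shifts
  Element 3: 3 shifts
  Element 4: 4 shifts
  Element 5: 5 shifts
  ...
  Element 654: 654 shifts
Total = 1 + 2 + ... + 654
= 655*(655-1)/2 = 214185


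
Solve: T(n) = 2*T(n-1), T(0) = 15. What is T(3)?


Unrolling:
T(3) = 2*T(2) = 2^2*T(1) = ... = 2^3*T(0)
= 2^3 * 15
= 8 * 15 = 120


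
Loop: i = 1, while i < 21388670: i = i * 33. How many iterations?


i multiplies by 33 each step:
i = 1 -> 33 -> 1089 -> 35937 -> 1185921 -> 39135393 (stop)
Iterations = ceil(log_33(21388670)) = 5


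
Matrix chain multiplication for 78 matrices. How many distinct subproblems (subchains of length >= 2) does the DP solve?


Subproblems are indexed by (i, j) where i < j.
Number of such pairs = n*(n-1)/2
= 78 * 77 / 2
= 3003


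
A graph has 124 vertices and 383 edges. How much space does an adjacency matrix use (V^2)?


Adjacency matrix: V x V grid of entries
Space = V^2 = 124^2 = 124 * 124 = 15376


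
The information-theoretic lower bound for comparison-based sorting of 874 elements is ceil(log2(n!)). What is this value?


A binary decision tree of height h has at most 2^h leaves and needs at least n! of them, so h >= ceil(log2(n!)).
874! is far too large to multiply out, so use Stirling's series:
  ln(n!) ~ n ln n - n + (1/2) ln(2 pi n) + 1/(12n)  (error below 1/(360 n^3), negligible here)
  ln(874) = 6.7730804
  n ln n = 874 * 6.7730804 = 5919.6723
  (1/2) ln(2 pi * 874) = (1/2) ln(5491.5040) = 4.3055
  1/(12*874) = 0.0001
  ln(874!) ~ 5919.6723 - 874 + 4.3055 + 0.0001 = 5049.9779
Convert to base 2: log2(874!) = 5049.9779 / ln 2 = 5049.9779 / 0.69314718 = 7285.5781
ceil(7285.5781) = 7286


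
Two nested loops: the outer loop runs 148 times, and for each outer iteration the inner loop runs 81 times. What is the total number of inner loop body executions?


Outer loop: 148 iterations
Inner loop: 81 iterations per outer iteration
Total = 148 * 81 = 11988


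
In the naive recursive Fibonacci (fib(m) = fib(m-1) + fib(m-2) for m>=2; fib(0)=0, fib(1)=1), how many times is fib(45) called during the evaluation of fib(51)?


Let N(m) = number of times fib(m) is called while evaluating fib(51).
N(51) = 1 (the initial call).
N(50) = 1 (only fib(51) calls it).
For 1 <= m <= 49: fib(m) is called by fib(m+1) and fib(m+2), so
  N(m) = N(m+1) + N(m+2).
fib(0) is called only by fib(2), so N(0) = N(2).
Walk down from m=51:
  N(51)=1, N(50)=1, N(49)=2, N(48)=3, N(47)=5, N(46)=8, N(45)=13
N(45) = 13


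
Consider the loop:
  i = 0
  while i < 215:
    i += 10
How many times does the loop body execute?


Starting at i = 0, each iteration adds 10.
Iterations until i >= 215:
  Iteration 1: i = 0 -> i = 10
  Iteration 2: i = 10 -> i = 20
  Iteration 3: i = 20 -> i = 30
  Iteration 4: i = 30 -> i = 40
  Iteration 5: i = 40 -> i = 50
  Iteration 6: i = 50 -> i = 60
  Iteration 7: i = 60 -> i = 70
  Iteration 8: i = 70 -> i = 80
  ... continuing ...
Total iterations = ceil(215/10) = 22


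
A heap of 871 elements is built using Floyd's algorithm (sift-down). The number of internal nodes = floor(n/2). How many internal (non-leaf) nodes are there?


Leaf nodes occupy roughly half the array.
Sift-down is called for each internal node, starting from the last one.
Internal nodes = floor(n/2) = floor(871/2) = 435


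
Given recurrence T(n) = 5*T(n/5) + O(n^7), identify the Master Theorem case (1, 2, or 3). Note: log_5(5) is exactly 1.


Master Theorem parameters: a=5, b=5, c=7
log_b(a) = 1
Compare b^c with a: 5^7 = 78125 > 5, so c > log_b(a).
Comparing c=7 vs log_b(a)=1:
7 > 1 => Case 3
Result: T(n) = O(n^7)
Master Theorem case = 3


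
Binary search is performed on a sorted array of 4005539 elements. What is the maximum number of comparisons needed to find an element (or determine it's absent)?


Binary search halves the search space each comparison:
  Step 1: search space = 4005539 -> 2002769
  Step 2: search space = 2002769 -> 1001384
  Step 3: search space = 1001384 -> 500692
  Step 4: search space = 500692 -> 250346
  Step 5: search space = 250346 -> 125173
  Step 6: search space = 125173 -> 62586
  Step 7: search space = 62586 -> 31293
  Step 8: search space = 31293 -> 15646
  Step 9: search space = 15646 -> 7823
  Step 10: search space = 7823 -> 3911
  Step 11: search space = 3911 -> 1955
  Step 12: search space = 1955 -> 977
  Step 13: search space = 977 -> 488
  Step 14: search space = 488 -> 244
  Step 15: search space = 244 -> 122
  Step 16: search space = 122 -> 61
  Step 17: search space = 61 -> 30
  Step 18: search space = 30 -> 15
  Step 19: search space = 15 -> 7
  Step 20: search space = 7 -> 3
  Step 21: search space = 3 -> 1
  Step 22: search space = 1 (final check)
Maximum comparisons = floor(log2(4005539)) + 1 = 21 + 1 = 22


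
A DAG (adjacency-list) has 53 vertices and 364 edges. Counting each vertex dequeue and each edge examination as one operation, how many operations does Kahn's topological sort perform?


V = 53 (vertex processing)
E = 364 (edge processing)
V + E = 53 + 364 = 417


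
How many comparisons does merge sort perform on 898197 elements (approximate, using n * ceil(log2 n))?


Recursion depth: ceil(log2(898197)) = 20
Each recursion level merges n = 898197 elements
Total = 898197 * 20 = 17963940


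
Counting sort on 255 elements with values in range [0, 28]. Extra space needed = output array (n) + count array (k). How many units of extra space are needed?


Output array size: 255 (to store sorted result)
Count array size: 29 (one slot per possible value, range 0 to 28)
Total extra space = 255 + 29 = 284


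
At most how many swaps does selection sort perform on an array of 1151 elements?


Each of the 1150 passes places one element in its final position.
Pass 1: swap minimum into position 0
Pass 2: swap minimum of remaining into position 1
...
Pass 1150: last two elements, one swap
Maximum swaps = 1151 - 1 = 1150


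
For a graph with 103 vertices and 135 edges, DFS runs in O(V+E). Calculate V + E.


A full DFS traversal visits each vertex once and examines each edge once.
V = 103
E = 135
Sum = 103 + 135 = 238


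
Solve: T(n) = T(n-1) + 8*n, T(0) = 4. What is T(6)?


Expanding the recurrence:
T(6) = T(5) + 8*6
       = T(4) + 8*5 + 8*6
       ...
       = T(0) + 8*(1 + 2 + ... + 6)
       = 4 + 8 * 6*7/2
       = 4 + 8 * 21
       = 4 + 168 = 172


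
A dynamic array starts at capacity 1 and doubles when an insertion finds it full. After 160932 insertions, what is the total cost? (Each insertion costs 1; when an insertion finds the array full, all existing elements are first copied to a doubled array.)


Insertion cost: 160932 (one per element)
Resizes occur just before inserting elements 2, 3, 5, 9, ...
Elements copied at each resize: 1 + 2 + 4 + 8 + 16 + 32 + 64 + 128 + 256 + 512 + 1024 + 2048 + 4096 + 8192 + 16384 + 32768 + 65536 + 131072
Sum of copies = 262143 (geometric series: 2^k - 1)
Total = 160932 + 262143 = 423075


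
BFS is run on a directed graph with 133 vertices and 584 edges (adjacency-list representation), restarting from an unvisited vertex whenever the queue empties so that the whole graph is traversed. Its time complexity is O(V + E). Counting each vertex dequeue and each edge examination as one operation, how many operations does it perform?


A full BFS traversal dequeues each vertex exactly once and examines each directed edge exactly once.
V = 133 (vertex processing cost)
E = 584 (edge examination cost)
Total operations proportional to V + E = 133 + 584 = 717


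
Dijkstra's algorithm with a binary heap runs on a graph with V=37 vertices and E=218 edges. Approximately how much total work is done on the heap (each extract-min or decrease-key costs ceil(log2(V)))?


Dijkstra with a binary heap: each vertex is extracted once, each edge may relax once.
Each heap operation costs O(log V).
V + E = 37 + 218 = 255
ceil(log2(37)) = 6 (since 2^5 = 32 < 37 <= 64 = 2^6)
Total heap work = (V+E) * ceil(log2(V)) = 255 * 6 = 1530


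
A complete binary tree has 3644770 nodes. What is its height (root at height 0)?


In a complete binary tree, level k holds nodes 2^k .. 2^(k+1)-1 (1-indexed).
Height = floor(log2(n)) = floor(log2(3644770)) = 21
Check: 2^21 = 2097152 <= 3644770 < 4194304 = 2^22


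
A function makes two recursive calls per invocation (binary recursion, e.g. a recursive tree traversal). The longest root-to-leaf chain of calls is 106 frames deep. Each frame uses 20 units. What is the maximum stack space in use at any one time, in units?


Binary recursion: the two calls run one after the other, so only one root-to-leaf chain of frames is on the stack at a time.
Maximum depth (longest chain) = 106 frames
Each frame = 20 units
Max stack space = 106 * 20 = 2120


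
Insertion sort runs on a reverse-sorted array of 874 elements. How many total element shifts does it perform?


Sum of shifts = 1 + 2 + 3 + ... + 873
= 874 * 873 / 2
= 763002 / 2
= 381501


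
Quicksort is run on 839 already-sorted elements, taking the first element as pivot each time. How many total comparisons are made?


Sum of comparisons per partition:
838 + 837 + ... + 1 + 0
= 839 * (839 - 1) / 2
= 839 * 838 / 2
= 351541


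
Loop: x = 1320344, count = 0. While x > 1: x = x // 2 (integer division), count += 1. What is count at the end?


The variable x halves each step:
x = 1320344 -> 660172 -> 330086 -> 165043 -> 82521 -> 41260 -> 20630 -> 10315 -> 5157 -> 2578 -> 1289 -> 644 -> 322 -> 161 -> 80 -> 40 -> 20 -> 10 -> 5 -> 2 -> 1
Number of halvings = floor(log2(1320344)) = 20


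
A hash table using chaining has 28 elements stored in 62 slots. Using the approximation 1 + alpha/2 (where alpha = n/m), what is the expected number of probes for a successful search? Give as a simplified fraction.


Load factor alpha = n/m = 28/62
Expected probes = 1 + alpha/2 = 1 + 28/(2*62)
= 1 + 28/124
= 124/124 + 28/124
= 152/124
Simplify: 38/31


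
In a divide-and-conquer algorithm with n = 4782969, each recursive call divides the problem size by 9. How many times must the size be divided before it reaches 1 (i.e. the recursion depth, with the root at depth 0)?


Number of divisions = log_9(4782969)
Sizes: 4782969 -> 531441 -> 59049 -> 6561 -> 729 -> 81 -> 9 -> 1 (7 divisions)
Recursion depth = 7


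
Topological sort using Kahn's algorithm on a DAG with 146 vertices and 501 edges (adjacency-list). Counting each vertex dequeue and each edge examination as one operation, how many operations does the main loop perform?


Kahn's algorithm:
  1. Compute in-degrees: O(V + E)
  2. Process queue: each vertex dequeued once (O(V))
     each edge examined once (O(E))
Total = V + E = 146 + 501 = 647


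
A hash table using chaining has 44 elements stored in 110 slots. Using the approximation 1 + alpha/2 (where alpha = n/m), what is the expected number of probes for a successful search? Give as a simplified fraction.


Load factor alpha = n/m = 44/110
Expected probes = 1 + alpha/2 = 1 + 44/(2*110)
= 1 + 44/220
= 220/220 + 44/220
= 264/220
Simplify: 6/5


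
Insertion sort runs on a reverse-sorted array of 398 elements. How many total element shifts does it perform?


Sum of shifts = 1 + 2 + 3 + ... + 397
= 398 * 397 / 2
= 158006 / 2
= 79003


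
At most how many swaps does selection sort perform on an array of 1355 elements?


Each of the 1354 passes places one element in its final position.
Pass 1: swap minimum into position 0
Pass 2: swap minimum of remaining into position 1
...
Pass 1354: last two elements, one swap
Maximum swaps = 1355 - 1 = 1354


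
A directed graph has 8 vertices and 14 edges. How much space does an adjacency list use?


Adjacency list: one list head per vertex + one entry per edge
Vertex heads: 8
Edge entries: 14
Total = 8 + 14 = 22


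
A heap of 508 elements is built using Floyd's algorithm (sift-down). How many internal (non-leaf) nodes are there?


Leaf nodes occupy roughly half the array.
Sift-down is called for each internal node, starting from the last one.
Internal nodes = floor(n/2) = floor(508/2) = 254


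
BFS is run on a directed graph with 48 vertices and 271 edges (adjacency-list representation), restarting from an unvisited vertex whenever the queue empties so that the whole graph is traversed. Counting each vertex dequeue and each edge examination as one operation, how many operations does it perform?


A full BFS traversal dequeues each vertex exactly once and examines each directed edge exactly once.
V = 48 (vertex processing cost)
E = 271 (edge examination cost)
Total operations proportional to V + E = 48 + 271 = 319


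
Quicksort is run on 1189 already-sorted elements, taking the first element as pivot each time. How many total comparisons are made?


Sum of comparisons per partition:
1188 + 1187 + ... + 1 + 0
= 1189 * (1189 - 1) / 2
= 1189 * 1188 / 2
= 706266


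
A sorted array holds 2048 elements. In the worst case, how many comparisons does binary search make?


Halving sequence: 2048 -> 1024 -> 512 -> 256 -> 128 -> 64 -> 32 -> 16 -> 8 -> 4 -> 2 -> 1
Number of halvings = 11
Max comparisons = 11 + 1 = 12


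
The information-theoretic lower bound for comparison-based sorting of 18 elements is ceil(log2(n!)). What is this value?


A binary decision tree of height h has at most 2^h leaves and needs at least n! of them, so h >= ceil(log2(n!)).
Compute 18! as a running product:
  x2 = 2, x3 = 6, x4 = 24, x5 = 120
  x6 = 720, x7 = 5040, x8 = 40320, x9 = 362880
  x10 = 3628800, x11 = 39916800, x12 = 479001600, x13 = 6227020800
  x14 = 87178291200, x15 = 1307674368000, x16 = 20922789888000, x17 = 355687428096000
  x18 = 6402373705728000
18! = 6402373705728000
Bracket between powers of 2:
  2^52 = 4503599627370496 < 6402373705728000 <= 9007199254740992 = 2^53
So ceil(log2(18!)) = 53


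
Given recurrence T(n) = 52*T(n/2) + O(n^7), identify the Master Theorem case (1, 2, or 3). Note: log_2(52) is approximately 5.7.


Master Theorem parameters: a=52, b=2, c=7
log_b(a) = 5.7
Compare b^c with a: 2^7 = 128 > 52, so c > log_b(a).
Comparing c=7 vs log_b(a)=5.7:
7 > 5.7 => Case 3
Result: T(n) = O(n^7)
Master Theorem case = 3


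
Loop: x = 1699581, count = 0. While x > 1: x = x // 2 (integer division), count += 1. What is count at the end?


The variable x halves each step:
x = 1699581 -> 849790 -> 424895 -> 212447 -> 106223 -> 53111 -> 26555 -> 13277 -> 6638 -> 3319 -> 1659 -> 829 -> 414 -> 207 -> 103 -> 51 -> 25 -> 12 -> 6 -> 3 -> 1
Number of halvings = floor(log2(1699581)) = 20


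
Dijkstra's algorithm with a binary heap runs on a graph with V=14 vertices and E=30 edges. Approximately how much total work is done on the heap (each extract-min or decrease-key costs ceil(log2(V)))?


Dijkstra with a binary heap: each vertex is extracted once, each edge may relax once.
Each heap operation costs O(log V).
V + E = 14 + 30 = 44
ceil(log2(14)) = 4 (since 2^3 = 8 < 14 <= 16 = 2^4)
Total heap work = (V+E) * ceil(log2(V)) = 44 * 4 = 176


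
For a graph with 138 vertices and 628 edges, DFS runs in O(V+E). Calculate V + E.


A full DFS traversal visits each vertex once and examines each edge once.
V = 138
E = 628
Sum = 138 + 628 = 766


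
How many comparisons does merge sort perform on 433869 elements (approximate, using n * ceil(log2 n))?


Recursion depth: ceil(log2(433869)) = 19
Each recursion level merges n = 433869 elements
Total = 433869 * 19 = 8243511


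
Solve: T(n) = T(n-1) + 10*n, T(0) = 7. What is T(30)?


Expanding the recurrence:
T(30) = T(29) + 10*30
       = T(28) + 10*29 + 10*30
       ...
       = T(0) + 10*(1 + 2 + ... + 30)
       = 7 + 10 * 30*31/2
       = 7 + 10 * 465
       = 7 + 4650 = 4657


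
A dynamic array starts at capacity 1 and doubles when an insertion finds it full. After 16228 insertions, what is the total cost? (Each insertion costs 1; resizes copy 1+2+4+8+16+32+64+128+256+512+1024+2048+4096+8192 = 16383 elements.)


Insertion cost: 16228 (one per element)
Resizes occur just before inserting elements 2, 3, 5, 9, ...
Elements copied at each resize: 1 + 2 + 4 + 8 + 16 + 32 + 64 + 128 + 256 + 512 + 1024 + 2048 + 4096 + 8192
Sum of copies = 16383 (geometric series: 2^k - 1)
Total = 16228 + 16383 = 32611


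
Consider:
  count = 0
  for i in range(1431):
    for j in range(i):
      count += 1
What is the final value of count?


For each i, the inner loop runs i times:
  i=0: inner runs 0 times
  i=1: inner runs 1 time
  i=2: inner runs 2 times
  i=3: inner runs 3 times
  i=4: inner runs 4 times
  i=5: inner runs 5 times
  i=6: inner runs 6 times
  i=7: inner runs 7 times
  ...
Total = 0 + 1 + 2 + ... + 1430 = 1431*(1431-1)/2 = 1023165


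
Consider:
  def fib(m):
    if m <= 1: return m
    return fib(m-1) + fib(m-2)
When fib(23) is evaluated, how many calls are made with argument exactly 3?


Let N(m) = number of times fib(m) is called while evaluating fib(23).
N(23) = 1 (the initial call).
N(22) = 1 (only fib(23) calls it).
For 1 <= m <= 21: fib(m) is called by fib(m+1) and fib(m+2), so
  N(m) = N(m+1) + N(m+2).
fib(0) is called only by fib(2), so N(0) = N(2).
Walk down from m=23:
  N(23)=1, N(22)=1, N(21)=2, N(20)=3, N(19)=5, N(18)=8, N(17)=13, N(16)=21, N(15)=34, N(14)=55, N(13)=89, N(12)=144, N(11)=233, N(10)=377, N(9)=610, N(8)=987, N(7)=1597, N(6)=2584, N(5)=4181, N(4)=6765, N(3)=10946
N(3) = 10946


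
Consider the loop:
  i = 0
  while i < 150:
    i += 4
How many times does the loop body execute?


Starting at i = 0, each iteration adds 4.
Iterations until i >= 150:
  Iteration 1: i = 0 -> i = 4
  Iteration 2: i = 4 -> i = 8
  Iteration 3: i = 8 -> i = 12
  Iteration 4: i = 12 -> i = 16
  Iteration 5: i = 16 -> i = 20
  Iteration 6: i = 20 -> i = 24
  Iteration 7: i = 24 -> i = 28
  Iteration 8: i = 28 -> i = 32
  ... continuing ...
Total iterations = ceil(150/4) = 38


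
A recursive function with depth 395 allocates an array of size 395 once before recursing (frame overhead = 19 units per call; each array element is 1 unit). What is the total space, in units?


Array allocation: 395 units (allocated once)
Stack frames: 395 deep * 19 per frame = 7505 units
Total = 395 + 7505 = 7900


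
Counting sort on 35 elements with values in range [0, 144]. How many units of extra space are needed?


Output array size: 35 (to store sorted result)
Count array size: 145 (one slot per possible value, range 0 to 144)
Total extra space = 35 + 145 = 180


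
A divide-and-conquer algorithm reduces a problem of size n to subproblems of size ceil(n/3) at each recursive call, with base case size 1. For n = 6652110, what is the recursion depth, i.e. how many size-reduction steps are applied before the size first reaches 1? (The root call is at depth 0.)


Each step divides the size by 3 (rounding up); after k steps the size is ceil(n/3^k), which equals 1 exactly when 3^k >= n.
So the depth is the smallest k with 3^k >= 6652110, i.e. ceil(log_3(6652110)).
3^14 = 4782969 < 6652110 <= 14348907 = 3^15
Recursion depth = 15


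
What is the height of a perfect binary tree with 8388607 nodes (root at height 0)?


A perfect binary tree with 8388607 nodes:
  8388607 = 2^23 - 1
  Levels: 0, 1, ..., 22
  Height = 22


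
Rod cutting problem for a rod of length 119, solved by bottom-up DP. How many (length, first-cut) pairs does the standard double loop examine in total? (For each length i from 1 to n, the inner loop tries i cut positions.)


For each subproblem length i = 1..119, the inner loop considers i possible first cuts.
Total = 1 + 2 + ... + 119
= 119*(119+1)/2
= 119*120/2 = 7140


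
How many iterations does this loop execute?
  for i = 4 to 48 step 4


The loop variable i takes values starting at 4 and increments by 4 each iteration.
Sequence: i = 4, 8, 12, 16, 20, 24, 28, 32, 36, ...
The upper bound 48 is inclusive, so the count is floor((last - first) / step) + 1:
floor((48 - 4) / 4) + 1 = floor(44/4) + 1 = 11 + 1 = 12


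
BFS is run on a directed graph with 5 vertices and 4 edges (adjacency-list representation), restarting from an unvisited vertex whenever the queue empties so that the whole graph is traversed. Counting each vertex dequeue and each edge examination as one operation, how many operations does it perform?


A full BFS traversal dequeues each vertex exactly once and examines each directed edge exactly once.
V = 5 (vertex processing cost)
E = 4 (edge examination cost)
Total operations proportional to V + E = 5 + 4 = 9


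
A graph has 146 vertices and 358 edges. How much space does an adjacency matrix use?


Adjacency matrix: V x V grid of entries
Space = V^2 = 146^2 = 146 * 146 = 21316


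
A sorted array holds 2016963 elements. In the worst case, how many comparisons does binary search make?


Halving sequence: 2016963 -> 1008481 -> 504240 -> 252120 -> 126060 -> 63030 -> 31515 -> 15757 -> 7878 -> 3939 -> 1969 -> 984 -> 492 -> 246 -> 123 -> 61 -> 30 -> 15 -> 7 -> 3 -> 1
Number of halvings = 20
Max comparisons = 20 + 1 = 21


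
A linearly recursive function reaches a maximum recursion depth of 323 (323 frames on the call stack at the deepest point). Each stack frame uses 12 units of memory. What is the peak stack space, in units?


Maximum recursion depth = 323 frames
Memory per frame = 12 units
Total stack space = depth * frame_size
= 323 * 12 = 3876


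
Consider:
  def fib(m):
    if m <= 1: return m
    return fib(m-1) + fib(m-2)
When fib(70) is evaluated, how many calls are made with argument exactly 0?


Let N(m) = number of times fib(m) is called while evaluating fib(70).
N(70) = 1 (the initial call).
N(69) = 1 (only fib(70) calls it).
For 1 <= m <= 68: fib(m) is called by fib(m+1) and fib(m+2), so
  N(m) = N(m+1) + N(m+2).
fib(0) is called only by fib(2), so N(0) = N(2).
Walk down from m=70:
  N(70)=1, N(69)=1, N(68)=2, N(67)=3, N(66)=5, N(65)=8, N(64)=13, N(63)=21, N(62)=34, N(61)=55, N(60)=89, N(59)=144, N(58)=233, N(57)=377, N(56)=610, N(55)=987, N(54)=1597, N(53)=2584, N(52)=4181, N(51)=6765, N(50)=10946, N(49)=17711, N(48)=28657, N(47)=46368, N(46)=75025, N(45)=121393, N(44)=196418, N(43)=317811, N(42)=514229, N(41)=832040, N(40)=1346269, N(39)=2178309, N(38)=3524578, N(37)=5702887, N(36)=9227465, N(35)=14930352, N(34)=24157817, N(33)=39088169, N(32)=63245986, N(31)=102334155, N(30)=165580141, N(29)=267914296, N(28)=433494437, N(27)=701408733, N(26)=1134903170, N(25)=1836311903, N(24)=2971215073, N(23)=4807526976, N(22)=7778742049, N(21)=12586269025, N(20)=20365011074, N(19)=32951280099, N(18)=53316291173, N(17)=86267571272, N(16)=139583862445, N(15)=225851433717, N(14)=365435296162, N(13)=591286729879, N(12)=956722026041, N(11)=1548008755920, N(10)=2504730781961, N(9)=4052739537881, N(8)=6557470319842, N(7)=10610209857723, N(6)=17167680177565, N(5)=27777890035288, N(4)=44945570212853, N(3)=72723460248141, N(2)=117669030460994, N(1)=190392490709135, N(0)=N(2)=117669030460994
N(0) = 117669030460994


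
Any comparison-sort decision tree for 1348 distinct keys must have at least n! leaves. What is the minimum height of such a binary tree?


A binary decision tree of height h has at most 2^h leaves and needs at least n! of them, so h >= ceil(log2(n!)).
1348! is far too large to multiply out, so use Stirling's series:
  ln(n!) ~ n ln n - n + (1/2) ln(2 pi n) + 1/(12n)  (error below 1/(360 n^3), negligible here)
  ln(1348) = 7.2063773
  n ln n = 1348 * 7.2063773 = 9714.1966
  (1/2) ln(2 pi * 1348) = (1/2) ln(8469.7338) = 4.5221
  1/(12*1348) = 0.0001
  ln(1348!) ~ 9714.1966 - 1348 + 4.5221 + 0.0001 = 8370.7188
Convert to base 2: log2(1348!) = 8370.7188 / ln 2 = 8370.7188 / 0.69314718 = 12076.3945
ceil(12076.3945) = 12077


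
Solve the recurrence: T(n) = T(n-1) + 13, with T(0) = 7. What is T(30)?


Unrolling the recurrence:
T(30) = T(29) + 13
       = T(28) + 13 + 13
       = T(27) + 13*3
       ...
       = T(0) + 13*30
       = 7 + 390 = 397


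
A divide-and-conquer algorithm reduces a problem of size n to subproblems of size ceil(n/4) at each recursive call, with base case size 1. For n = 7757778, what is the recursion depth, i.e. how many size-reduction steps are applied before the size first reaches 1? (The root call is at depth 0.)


Each step divides the size by 4 (rounding up); after k steps the size is ceil(n/4^k), which equals 1 exactly when 4^k >= n.
So the depth is the smallest k with 4^k >= 7757778, i.e. ceil(log_4(7757778)).
4^11 = 4194304 < 7757778 <= 16777216 = 4^12
Recursion depth = 12


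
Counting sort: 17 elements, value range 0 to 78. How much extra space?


n = 17 (output array)
k = 79 (count array for 79 distinct values)
Extra space = 17 + 79 = 96


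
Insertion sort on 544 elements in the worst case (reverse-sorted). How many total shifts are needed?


In the worst case (reverse-sorted), each element shifts past all previous:
  Element 1: 1 shifts
  Element 2: 2 shifts
  Element 3: 3 shifts
  Element 4: 4 shifts
  Element 5: 5 shifts
  ...
  Element 543: 543 shifts
Total = 1 + 2 + ... + 543
= 544*(544-1)/2 = 147696


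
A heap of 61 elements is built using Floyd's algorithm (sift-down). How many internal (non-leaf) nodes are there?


Leaf nodes occupy roughly half the array.
Sift-down is called for each internal node, starting from the last one.
Internal nodes = floor(n/2) = floor(61/2) = 30


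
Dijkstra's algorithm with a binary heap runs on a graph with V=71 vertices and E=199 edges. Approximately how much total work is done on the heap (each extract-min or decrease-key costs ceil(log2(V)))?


Dijkstra with a binary heap: each vertex is extracted once, each edge may relax once.
Each heap operation costs O(log V).
V + E = 71 + 199 = 270
ceil(log2(71)) = 7 (since 2^6 = 64 < 71 <= 128 = 2^7)
Total heap work = (V+E) * ceil(log2(V)) = 270 * 7 = 1890


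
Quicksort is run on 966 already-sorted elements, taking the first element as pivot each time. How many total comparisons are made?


Sum of comparisons per partition:
965 + 964 + ... + 1 + 0
= 966 * (966 - 1) / 2
= 966 * 965 / 2
= 466095


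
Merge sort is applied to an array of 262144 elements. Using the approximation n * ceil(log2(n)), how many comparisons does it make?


Merge sort divides the array into halves recursively.
Number of levels = ceil(log2(262144)) = 18
At each level, approximately n = 262144 comparisons are needed for merging.
Total comparisons ~ n * ceil(log2(n)) = 262144 * 18 = 4718592


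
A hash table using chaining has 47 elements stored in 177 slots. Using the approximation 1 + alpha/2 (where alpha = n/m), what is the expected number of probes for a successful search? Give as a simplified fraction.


Load factor alpha = n/m = 47/177
Expected probes = 1 + alpha/2 = 1 + 47/(2*177)
= 1 + 47/354
= 354/354 + 47/354
= 401/354


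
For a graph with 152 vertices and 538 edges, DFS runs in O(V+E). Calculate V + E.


A full DFS traversal visits each vertex once and examines each edge once.
V = 152
E = 538
Sum = 152 + 538 = 690


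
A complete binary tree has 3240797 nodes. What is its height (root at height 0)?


In a complete binary tree, level k holds nodes 2^k .. 2^(k+1)-1 (1-indexed).
Height = floor(log2(n)) = floor(log2(3240797)) = 21
Check: 2^21 = 2097152 <= 3240797 < 4194304 = 2^22


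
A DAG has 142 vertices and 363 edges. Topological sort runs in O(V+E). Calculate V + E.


V = 142 (vertex processing)
E = 363 (edge processing)
V + E = 142 + 363 = 505


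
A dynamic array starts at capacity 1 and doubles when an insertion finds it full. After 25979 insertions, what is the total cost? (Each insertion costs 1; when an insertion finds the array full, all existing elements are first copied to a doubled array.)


Insertion cost: 25979 (one per element)
Resizes occur just before inserting elements 2, 3, 5, 9, ...
Elements copied at each resize: 1 + 2 + 4 + 8 + 16 + 32 + 64 + 128 + 256 + 512 + 1024 + 2048 + 4096 + 8192 + 16384
Sum of copies = 32767 (geometric series: 2^k - 1)
Total = 25979 + 32767 = 58746


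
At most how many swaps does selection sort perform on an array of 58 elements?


Each of the 57 passes places one element in its final position.
Pass 1: swap minimum into position 0
Pass 2: swap minimum of remaining into position 1
...
Pass 57: last two elements, one swap
Maximum swaps = 58 - 1 = 57


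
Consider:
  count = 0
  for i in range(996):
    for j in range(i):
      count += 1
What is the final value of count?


For each i, the inner loop runs i times:
  i=0: inner runs 0 times
  i=1: inner runs 1 time
  i=2: inner runs 2 times
  i=3: inner runs 3 times
  i=4: inner runs 4 times
  i=5: inner runs 5 times
  i=6: inner runs 6 times
  i=7: inner runs 7 times
  ...
Total = 0 + 1 + 2 + ... + 995 = 996*(996-1)/2 = 495510


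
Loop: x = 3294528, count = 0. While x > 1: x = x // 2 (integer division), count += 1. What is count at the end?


The variable x halves each step:
x = 3294528 -> 1647264 -> 823632 -> 411816 -> 205908 -> 102954 -> 51477 -> 25738 -> 12869 -> 6434 -> 3217 -> 1608 -> 804 -> 402 -> 201 -> 100 -> 50 -> 25 -> 12 -> 6 -> 3 -> 1
Number of halvings = floor(log2(3294528)) = 21


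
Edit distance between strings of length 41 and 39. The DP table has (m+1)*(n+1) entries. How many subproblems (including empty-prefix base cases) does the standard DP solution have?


The table includes base cases (empty prefixes).
Rows: (m+1) = 42
Columns: (n+1) = 40
Total = 42 * 40 = 1680


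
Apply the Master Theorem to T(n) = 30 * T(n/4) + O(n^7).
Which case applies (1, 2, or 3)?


The Master Theorem: T(n) = a*T(n/b) + O(n^c)
  a = 30, b = 4, c = 7
log_b(a) = log_4(30) ~ 2.453
Compare b^c with a: 4^7 = 16384 > 30, so c > log_b(a).
Since c > log_b(a), Case 3 applies.
T(n) = O(n^7)
Master Theorem case = 3


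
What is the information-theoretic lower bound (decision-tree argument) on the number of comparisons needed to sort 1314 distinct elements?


A binary decision tree of height h has at most 2^h leaves and needs at least n! of them, so h >= ceil(log2(n!)).
1314! is far too large to multiply out, so use Stirling's series:
  ln(n!) ~ n ln n - n + (1/2) ln(2 pi n) + 1/(12n)  (error below 1/(360 n^3), negligible here)
  ln(1314) = 7.1808312
  n ln n = 1314 * 7.1808312 = 9435.6122
  (1/2) ln(2 pi * 1314) = (1/2) ln(8256.1055) = 4.5094
  1/(12*1314) = 0.0001
  ln(1314!) ~ 9435.6122 - 1314 + 4.5094 + 0.0001 = 8126.1217
Convert to base 2: log2(1314!) = 8126.1217 / ln 2 = 8126.1217 / 0.69314718 = 11723.5155
ceil(11723.5155) = 11724
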